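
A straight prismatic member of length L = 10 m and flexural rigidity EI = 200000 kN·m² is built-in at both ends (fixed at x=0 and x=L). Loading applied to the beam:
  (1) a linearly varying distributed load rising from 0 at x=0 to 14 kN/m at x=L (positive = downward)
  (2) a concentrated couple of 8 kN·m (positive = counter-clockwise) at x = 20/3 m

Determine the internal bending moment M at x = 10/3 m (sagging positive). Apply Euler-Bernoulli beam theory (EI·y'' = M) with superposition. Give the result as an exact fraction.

M(10/3) = 1262/81 kN·m

Load 1 — triangular load w₀=14 kN/m (0→w₀ over full span):
  M_1 = 3w₀Lx/20 - w₀L²/30 - w₀x³/(6L) = 3·14·10·(10/3)/20 - 14·10²/30 - 14·(10/3)³/(6·10) = 1190/81 kN·m
Load 2 — applied couple M₀=8 kN·m at a=20/3 m (b=L-a=10/3):
  M_2 = R_Ax - M_A  [x≤a] with R_A=16/15, M_A=8/3 = (16/15)·(10/3) - (8/3) = 8/9 kN·m
Superposition: M = Σ M_i = 1262/81 kN·m ≈ 15.580247 kN·m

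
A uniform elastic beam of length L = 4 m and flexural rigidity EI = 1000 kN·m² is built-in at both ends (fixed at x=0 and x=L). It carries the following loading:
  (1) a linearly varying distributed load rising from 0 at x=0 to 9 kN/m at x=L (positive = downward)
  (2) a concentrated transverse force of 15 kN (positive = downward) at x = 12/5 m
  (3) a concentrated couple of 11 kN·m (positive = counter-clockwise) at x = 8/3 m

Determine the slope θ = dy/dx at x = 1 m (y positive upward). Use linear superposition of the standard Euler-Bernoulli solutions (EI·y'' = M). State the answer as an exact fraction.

Load 1 — triangular load w₀=9 kN/m (0→w₀ over full span):
  θ_1 = -w₀(2x(L-x)(L-2x)(x+2L)+x²(L-x)²)/(120LEI) = -9·(2·1·(4-1)·(4-2·1)·(1+2·4)+1²·(4-1)²)/(120·4·1000) = -351/160000 rad
Load 2 — point force P=15 kN at a=12/5 m (b=L-a=8/5):
  θ_2 = -Pb²x(2aL-(3a+b)x)/(2L³EI)  [x≤a] = -15·(8/5)²·1·(2·(12/5)·4-(3·(12/5)+(8/5))·1)/(2·4³·1000) = -39/12500 rad
Load 3 — applied couple M₀=11 kN·m at a=8/3 m (b=L-a=4/3):
  θ_3 = (R_Ax²/2 - M_Ax)/EI  [x≤a] with R_A=11/3, M_A=11/3 = ((11/3)·1²/2 - (11/3)·1)/1000 = -11/6000 rad
Superposition: θ = Σ θ_i = -17153/2400000 rad ≈ -0.007147 rad

θ(1) = -17153/2400000 rad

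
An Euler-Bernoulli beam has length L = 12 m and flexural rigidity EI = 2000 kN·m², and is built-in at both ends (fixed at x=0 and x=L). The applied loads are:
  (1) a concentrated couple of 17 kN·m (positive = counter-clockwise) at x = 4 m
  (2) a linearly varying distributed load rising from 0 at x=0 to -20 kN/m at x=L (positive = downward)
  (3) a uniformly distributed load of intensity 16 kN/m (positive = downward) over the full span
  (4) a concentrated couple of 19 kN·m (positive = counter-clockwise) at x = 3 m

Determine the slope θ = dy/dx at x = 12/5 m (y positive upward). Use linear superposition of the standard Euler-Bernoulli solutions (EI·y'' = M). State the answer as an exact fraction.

Load 1 — applied couple M₀=17 kN·m at a=4 m (b=L-a=8):
  θ_1 = (R_Ax²/2 - M_Ax)/EI  [x≤a] with R_A=17/9, M_A=0 = ((17/9)·(12/5)²/2 - 0·(12/5))/2000 = 17/6250 rad
Load 2 — triangular load w₀=-20 kN/m (0→w₀ over full span):
  θ_2 = -w₀(2x(L-x)(L-2x)(x+2L)+x²(L-x)²)/(120LEI) = -(-20)·(2·(12/5)·(12-(12/5))·(12-2·(12/5))·((12/5)+2·12)+(12/5)²·(12-(12/5))²)/(120·12·2000) = 1008/15625 rad
Load 3 — uniform load w=16 kN/m over full span:
  θ_3 = -wx(L-x)(L-2x)/(12EI) = -16·(12/5)·(12-(12/5))·(12-2·(12/5))/(12·2000) = -1728/15625 rad
Load 4 — applied couple M₀=19 kN·m at a=3 m (b=L-a=9):
  θ_4 = (R_Ax²/2 - M_Ax)/EI  [x≤a] with R_A=57/32, M_A=-57/16 = ((57/32)·(12/5)²/2 - (-57/16)·(12/5))/2000 = 171/25000 rad
Superposition: θ = Σ θ_i = -913/25000 rad ≈ -0.036520 rad

θ(12/5) = -913/25000 rad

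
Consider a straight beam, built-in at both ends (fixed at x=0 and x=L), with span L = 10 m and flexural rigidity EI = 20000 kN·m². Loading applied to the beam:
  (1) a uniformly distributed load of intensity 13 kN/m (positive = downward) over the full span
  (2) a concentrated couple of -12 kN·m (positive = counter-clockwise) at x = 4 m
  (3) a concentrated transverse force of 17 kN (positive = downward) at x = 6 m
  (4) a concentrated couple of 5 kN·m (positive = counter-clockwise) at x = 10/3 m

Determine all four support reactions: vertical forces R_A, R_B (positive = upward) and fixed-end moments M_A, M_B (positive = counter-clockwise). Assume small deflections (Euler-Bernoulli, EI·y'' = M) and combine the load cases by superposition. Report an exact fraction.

Load 1 — uniform load w=13 kN/m over full span:
  R_A = wL/2 = 13·10/2 = 65 kN
  M_A = wL²/12 = 13·10²/12 = 325/3 kN·m
  R_B = wL/2 = 13·10/2 = 65 kN
  M_B = -wL²/12 = -13·10²/12 = -325/3 kN·m
Load 2 — applied couple M₀=-12 kN·m at a=4 m (b=L-a=6):
  R_A = 6M₀ab/L³ = 6·(-12)·4·6/10³ = -216/125 kN
  M_A = M₀b(2a-b)/L² = (-12)·6·(2·4-6)/10² = -36/25 kN·m
  R_B = -6M₀ab/L³ = -6·(-12)·4·6/10³ = 216/125 kN
  M_B = M₀a(2b-a)/L² = (-12)·4·(2·6-4)/10² = -96/25 kN·m
Load 3 — point force P=17 kN at a=6 m (b=L-a=4):
  R_A = Pb²(3a+b)/L³ = 17·4²·(3·6+4)/10³ = 748/125 kN
  M_A = Pab²/L² = 17·6·4²/10² = 408/25 kN·m
  R_B = Pa²(a+3b)/L³ = 17·6²·(6+3·4)/10³ = 1377/125 kN
  M_B = -Pa²b/L² = -17·6²·4/10² = -612/25 kN·m
Load 4 — applied couple M₀=5 kN·m at a=10/3 m (b=L-a=20/3):
  R_A = 6M₀ab/L³ = 6·5·(10/3)·(20/3)/10³ = 2/3 kN
  M_A = M₀b(2a-b)/L² = 5·(20/3)·(2·(10/3)-(20/3))/10² = 0 kN·m
  R_B = -6M₀ab/L³ = -6·5·(10/3)·(20/3)/10³ = -2/3 kN
  M_B = M₀a(2b-a)/L² = 5·(10/3)·(2·(20/3)-(10/3))/10² = 5/3 kN·m
Superposition: R_A = 26221/375 kN, M_A = 9241/75 kN·m, R_B = 28904/375 kN, M_B = -10124/75 kN·m

R_A = 26221/375 kN, M_A = 9241/75 kN·m, R_B = 28904/375 kN, M_B = -10124/75 kN·m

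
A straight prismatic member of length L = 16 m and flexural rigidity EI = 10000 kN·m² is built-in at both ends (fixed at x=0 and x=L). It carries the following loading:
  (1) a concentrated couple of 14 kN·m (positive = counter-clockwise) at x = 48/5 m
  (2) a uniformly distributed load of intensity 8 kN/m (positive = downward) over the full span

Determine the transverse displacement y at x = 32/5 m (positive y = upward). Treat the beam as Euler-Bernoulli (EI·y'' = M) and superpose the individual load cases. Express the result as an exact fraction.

y(32/5) = -252928/1953125 m

Load 1 — applied couple M₀=14 kN·m at a=48/5 m (b=L-a=32/5):
  y_1 = (R_Ax³/6 - M_Ax²/2)/EI  [x≤a] with R_A=63/50, M_A=112/25 = ((63/50)·(32/5)³/6 - (112/25)·(32/5)²/2)/10000 = -7168/1953125 m
Load 2 — uniform load w=8 kN/m over full span:
  y_2 = -wx²(L-x)²/(24EI) = -8·(32/5)²·(16-(32/5))²/(24·10000) = -49152/390625 m
Superposition: y = Σ y_i = -252928/1953125 m ≈ -0.129499 m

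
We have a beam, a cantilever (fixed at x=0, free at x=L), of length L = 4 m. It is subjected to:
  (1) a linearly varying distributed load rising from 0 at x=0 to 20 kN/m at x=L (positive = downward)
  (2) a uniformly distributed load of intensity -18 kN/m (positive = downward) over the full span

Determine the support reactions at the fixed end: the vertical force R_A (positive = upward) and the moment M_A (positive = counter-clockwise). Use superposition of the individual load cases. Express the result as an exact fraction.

R_A = -32 kN, M_A = -112/3 kN·m

Load 1 — triangular load w₀=20 kN/m (0→w₀ over full span):
  R_A = w₀L/2 = 20·4/2 = 40 kN
  M_A = w₀L²/3 = 20·4²/3 = 320/3 kN·m
Load 2 — uniform load w=-18 kN/m over full span:
  R_A = wL = (-18)·4 = -72 kN
  M_A = wL²/2 = (-18)·4²/2 = -144 kN·m
Superposition: R_A = -32 kN, M_A = -112/3 kN·m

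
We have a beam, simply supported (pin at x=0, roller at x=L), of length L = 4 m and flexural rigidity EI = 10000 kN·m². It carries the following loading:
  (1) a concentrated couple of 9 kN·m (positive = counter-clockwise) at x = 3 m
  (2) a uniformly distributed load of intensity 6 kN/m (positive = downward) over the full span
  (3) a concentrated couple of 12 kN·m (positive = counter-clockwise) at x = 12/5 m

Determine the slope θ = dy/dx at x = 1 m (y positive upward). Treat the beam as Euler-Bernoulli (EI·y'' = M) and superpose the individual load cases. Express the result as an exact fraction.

Load 1 — applied couple M₀=9 kN·m at a=3 m (b=L-a=1):
  θ_1 = (M₀x²/(2L)+C₁)/EI  [x≤a] with C₁=M₀(3b²-L²)/(6L)=-39/8 = (9·1²/(2·4)+(-39/8))/10000 = -3/8000 rad
Load 2 — uniform load w=6 kN/m over full span:
  θ_2 = -w(L³-6Lx²+4x³)/(24EI) = -6·(4³-6·4·1²+4·1³)/(24·10000) = -11/10000 rad
Load 3 — applied couple M₀=12 kN·m at a=12/5 m (b=L-a=8/5):
  θ_3 = (M₀x²/(2L)+C₁)/EI  [x≤a] with C₁=M₀(3b²-L²)/(6L)=-104/25 = (12·1²/(2·4)+(-104/25))/10000 = -133/500000 rad
Superposition: θ = Σ θ_i = -1741/1000000 rad ≈ -0.001741 rad

θ(1) = -1741/1000000 rad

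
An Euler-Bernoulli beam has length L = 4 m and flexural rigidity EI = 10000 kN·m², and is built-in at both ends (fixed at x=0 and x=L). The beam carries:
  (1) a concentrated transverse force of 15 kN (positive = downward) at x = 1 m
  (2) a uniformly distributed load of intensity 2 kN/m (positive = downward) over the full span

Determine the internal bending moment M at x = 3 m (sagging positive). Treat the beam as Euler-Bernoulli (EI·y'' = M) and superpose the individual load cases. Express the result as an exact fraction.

M(3) = -13/96 kN·m

Load 1 — point force P=15 kN at a=1 m (b=L-a=3):
  M_1 = Pa²(a+3b)(L-x)/L³ - Pa²b/L²  [x>a] = 15·1²·(1+3·3)·(4-3)/4³ - 15·1²·3/4² = -15/32 kN·m
Load 2 — uniform load w=2 kN/m over full span:
  M_2 = wLx/2 - wL²/12 - wx²/2 = 2·4·3/2 - 2·4²/12 - 2·3²/2 = 1/3 kN·m
Superposition: M = Σ M_i = -13/96 kN·m ≈ -0.135417 kN·m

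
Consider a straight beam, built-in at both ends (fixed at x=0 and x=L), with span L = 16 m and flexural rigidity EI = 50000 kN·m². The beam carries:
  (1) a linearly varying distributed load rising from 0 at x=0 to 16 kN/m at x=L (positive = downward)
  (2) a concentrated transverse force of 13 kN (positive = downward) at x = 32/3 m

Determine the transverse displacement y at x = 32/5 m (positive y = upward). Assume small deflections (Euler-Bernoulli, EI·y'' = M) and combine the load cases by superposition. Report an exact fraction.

Load 1 — triangular load w₀=16 kN/m (0→w₀ over full span):
  y_1 = -w₀x²(L-x)²(x+2L)/(120LEI) = -16·(32/5)²·(16-(32/5))²·((32/5)+2·16)/(120·16·50000) = -1179648/48828125 m
Load 2 — point force P=13 kN at a=32/3 m (b=L-a=16/3):
  y_2 = -Pb²x²(3aL-(3a+b)x)/(6L³EI)  [x≤a] = -13·(16/3)²·(32/5)²·(3·(32/3)·16-(3·(32/3)+(16/3))·(32/5))/(6·16³·50000) = -106496/31640625 m
Superposition: y = Σ y_i = -108863488/3955078125 m ≈ -0.027525 m

y(32/5) = -108863488/3955078125 m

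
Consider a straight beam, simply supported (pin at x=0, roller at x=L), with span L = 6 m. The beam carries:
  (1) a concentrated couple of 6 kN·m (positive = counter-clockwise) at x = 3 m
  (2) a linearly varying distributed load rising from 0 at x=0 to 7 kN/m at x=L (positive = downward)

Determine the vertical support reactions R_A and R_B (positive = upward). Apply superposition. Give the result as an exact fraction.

R_A = 8 kN, R_B = 13 kN

Load 1 — applied couple M₀=6 kN·m at a=3 m (b=L-a=3):
  R_A = M₀/L = 6/6 = 1 kN
  R_B = -M₀/L = -6/6 = -1 kN
Load 2 — triangular load w₀=7 kN/m (0→w₀ over full span):
  R_A = w₀L/6 = 7·6/6 = 7 kN
  R_B = w₀L/3 = 7·6/3 = 14 kN
Superposition: R_A = 8 kN, R_B = 13 kN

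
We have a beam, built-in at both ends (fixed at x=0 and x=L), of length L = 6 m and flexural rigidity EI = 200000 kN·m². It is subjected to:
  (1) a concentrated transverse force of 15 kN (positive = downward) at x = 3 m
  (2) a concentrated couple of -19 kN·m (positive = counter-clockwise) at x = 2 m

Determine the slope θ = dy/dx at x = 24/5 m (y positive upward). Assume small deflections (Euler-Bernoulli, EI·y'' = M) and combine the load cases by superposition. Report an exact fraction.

θ(24/5) = 633/10000000 rad

Load 1 — point force P=15 kN at a=3 m (b=L-a=3):
  θ_1 = Pa²(L-x)(2bL-(3b+a)(L-x))/(2L³EI)  [x>a] = 15·3²·(6-(24/5))·(2·3·6-(3·3+3)·(6-(24/5)))/(2·6³·200000) = 81/2000000 rad
Load 2 — applied couple M₀=-19 kN·m at a=2 m (b=L-a=4):
  θ_2 = (R_Ax²/2 - M_Ax - M₀(x-a))/EI  [x>a] with R_A=-38/9, M_A=0 = ((-38/9)·(24/5)²/2 - 0·(24/5) - (-19)·((24/5)-2))/200000 = 57/2500000 rad
Superposition: θ = Σ θ_i = 633/10000000 rad ≈ 0.000063 rad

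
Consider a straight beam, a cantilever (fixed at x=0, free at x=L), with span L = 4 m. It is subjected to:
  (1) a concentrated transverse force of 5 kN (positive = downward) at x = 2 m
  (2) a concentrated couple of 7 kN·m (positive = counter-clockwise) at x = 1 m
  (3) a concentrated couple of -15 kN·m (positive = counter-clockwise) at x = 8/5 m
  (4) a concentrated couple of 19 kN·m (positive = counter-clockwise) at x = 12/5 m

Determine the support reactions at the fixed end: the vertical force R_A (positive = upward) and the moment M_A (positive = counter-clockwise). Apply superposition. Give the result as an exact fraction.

R_A = 5 kN, M_A = -1 kN·m

Load 1 — point force P=5 kN at a=2 m (b=L-a=2):
  R_A = P = 5 kN
  M_A = Pa = 5·2 = 10 kN·m
Load 2 — applied couple M₀=7 kN·m at a=1 m (b=L-a=3):
  R_A = 0 kN
  M_A = -M₀ = -7 kN·m
Load 3 — applied couple M₀=-15 kN·m at a=8/5 m (b=L-a=12/5):
  R_A = 0 kN
  M_A = -M₀ = -(-15) = 15 kN·m
Load 4 — applied couple M₀=19 kN·m at a=12/5 m (b=L-a=8/5):
  R_A = 0 kN
  M_A = -M₀ = -19 kN·m
Superposition: R_A = 5 kN, M_A = -1 kN·m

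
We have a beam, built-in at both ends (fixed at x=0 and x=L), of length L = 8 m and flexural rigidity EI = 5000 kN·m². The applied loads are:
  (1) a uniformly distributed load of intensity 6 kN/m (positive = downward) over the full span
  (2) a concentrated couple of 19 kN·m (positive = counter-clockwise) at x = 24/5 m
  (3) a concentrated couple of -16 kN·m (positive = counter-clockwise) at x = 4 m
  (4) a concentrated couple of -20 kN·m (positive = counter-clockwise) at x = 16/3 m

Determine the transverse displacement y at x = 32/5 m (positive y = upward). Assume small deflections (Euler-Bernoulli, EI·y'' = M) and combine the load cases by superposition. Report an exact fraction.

Load 1 — uniform load w=6 kN/m over full span:
  y_1 = -wx²(L-x)²/(24EI) = -6·(32/5)²·(8-(32/5))²/(24·5000) = -2048/390625 m
Load 2 — applied couple M₀=19 kN·m at a=24/5 m (b=L-a=16/5):
  y_2 = (R_Ax³/6 - M_Ax²/2 - M₀(x-a)²/2)/EI  [x>a] with R_A=171/50, M_A=152/25 = ((171/50)·(32/5)³/6 - (152/25)·(32/5)²/2 - 19·((32/5)-(24/5))²/2)/5000 = 228/1953125 m
Load 3 — applied couple M₀=-16 kN·m at a=4 m (b=L-a=4):
  y_3 = (R_Ax³/6 - M_Ax²/2 - M₀(x-a)²/2)/EI  [x>a] with R_A=-3, M_A=-4 = ((-3)·(32/5)³/6 - (-4)·(32/5)²/2 - (-16)·((32/5)-4)²/2)/5000 = -48/78125 m
Load 4 — applied couple M₀=-20 kN·m at a=16/3 m (b=L-a=8/3):
  y_4 = (R_Ax³/6 - M_Ax²/2 - M₀(x-a)²/2)/EI  [x>a] with R_A=-10/3, M_A=-20/3 = ((-10/3)·(32/5)³/6 - (-20/3)·(32/5)²/2 - (-20)·((32/5)-(16/3))²/2)/5000 = 64/140625 m
Superposition: y = Σ y_i = -92908/17578125 m ≈ -0.005285 m

y(32/5) = -92908/17578125 m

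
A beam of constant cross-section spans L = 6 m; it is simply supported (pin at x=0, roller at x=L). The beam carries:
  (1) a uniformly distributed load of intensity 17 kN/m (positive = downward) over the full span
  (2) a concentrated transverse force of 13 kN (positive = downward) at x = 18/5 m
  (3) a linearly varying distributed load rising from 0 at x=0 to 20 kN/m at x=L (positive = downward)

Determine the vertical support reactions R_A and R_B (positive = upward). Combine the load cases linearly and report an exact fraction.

Load 1 — uniform load w=17 kN/m over full span:
  R_A = wL/2 = 17·6/2 = 51 kN
  R_B = wL/2 = 17·6/2 = 51 kN
Load 2 — point force P=13 kN at a=18/5 m (b=L-a=12/5):
  R_A = Pb/L = 13·(12/5)/6 = 26/5 kN
  R_B = Pa/L = 13·(18/5)/6 = 39/5 kN
Load 3 — triangular load w₀=20 kN/m (0→w₀ over full span):
  R_A = w₀L/6 = 20·6/6 = 20 kN
  R_B = w₀L/3 = 20·6/3 = 40 kN
Superposition: R_A = 381/5 kN, R_B = 494/5 kN

R_A = 381/5 kN, R_B = 494/5 kN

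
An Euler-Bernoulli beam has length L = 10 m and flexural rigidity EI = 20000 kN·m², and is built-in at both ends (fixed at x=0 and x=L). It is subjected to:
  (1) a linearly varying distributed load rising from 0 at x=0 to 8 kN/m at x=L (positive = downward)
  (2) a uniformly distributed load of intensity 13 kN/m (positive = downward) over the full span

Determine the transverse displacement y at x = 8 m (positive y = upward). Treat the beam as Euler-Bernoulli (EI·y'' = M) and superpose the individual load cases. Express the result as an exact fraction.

y(8) = -437/46875 m

Load 1 — triangular load w₀=8 kN/m (0→w₀ over full span):
  y_1 = -w₀x²(L-x)²(x+2L)/(120LEI) = -8·8²·(10-8)²·(8+2·10)/(120·10·20000) = -112/46875 m
Load 2 — uniform load w=13 kN/m over full span:
  y_2 = -wx²(L-x)²/(24EI) = -13·8²·(10-8)²/(24·20000) = -13/1875 m
Superposition: y = Σ y_i = -437/46875 m ≈ -0.009323 m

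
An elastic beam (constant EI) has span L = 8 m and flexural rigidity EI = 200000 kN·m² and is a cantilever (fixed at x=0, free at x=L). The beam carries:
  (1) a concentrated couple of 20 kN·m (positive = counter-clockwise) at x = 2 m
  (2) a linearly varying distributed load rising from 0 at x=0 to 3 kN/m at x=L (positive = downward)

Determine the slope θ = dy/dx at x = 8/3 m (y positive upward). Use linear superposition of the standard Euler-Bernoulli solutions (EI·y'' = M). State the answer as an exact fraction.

θ(8/3) = -899/2025000 rad

Load 1 — applied couple M₀=20 kN·m at a=2 m (b=L-a=6):
  θ_1 = M₀a/EI  [x>a] = 20·2/200000 = 1/5000 rad
Load 2 — triangular load w₀=3 kN/m (0→w₀ over full span):
  θ_2 = (w₀Lx²/4-w₀L²x/3-w₀x⁴/(24L))/EI = (3·8·(8/3)²/4-3·8²·(8/3)/3-3·(8/3)⁴/(24·8))/200000 = -163/253125 rad
Superposition: θ = Σ θ_i = -899/2025000 rad ≈ -0.000444 rad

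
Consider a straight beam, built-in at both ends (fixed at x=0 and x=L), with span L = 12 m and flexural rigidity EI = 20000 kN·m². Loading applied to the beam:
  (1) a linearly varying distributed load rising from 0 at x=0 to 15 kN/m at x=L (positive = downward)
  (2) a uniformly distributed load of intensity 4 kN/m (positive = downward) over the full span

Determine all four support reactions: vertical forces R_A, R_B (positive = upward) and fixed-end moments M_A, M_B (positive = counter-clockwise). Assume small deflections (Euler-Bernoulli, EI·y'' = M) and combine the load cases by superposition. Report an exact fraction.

Load 1 — triangular load w₀=15 kN/m (0→w₀ over full span):
  R_A = 3w₀L/20 = 3·15·12/20 = 27 kN
  M_A = w₀L²/30 = 15·12²/30 = 72 kN·m
  R_B = 7w₀L/20 = 7·15·12/20 = 63 kN
  M_B = -w₀L²/20 = -15·12²/20 = -108 kN·m
Load 2 — uniform load w=4 kN/m over full span:
  R_A = wL/2 = 4·12/2 = 24 kN
  M_A = wL²/12 = 4·12²/12 = 48 kN·m
  R_B = wL/2 = 4·12/2 = 24 kN
  M_B = -wL²/12 = -4·12²/12 = -48 kN·m
Superposition: R_A = 51 kN, M_A = 120 kN·m, R_B = 87 kN, M_B = -156 kN·m

R_A = 51 kN, M_A = 120 kN·m, R_B = 87 kN, M_B = -156 kN·m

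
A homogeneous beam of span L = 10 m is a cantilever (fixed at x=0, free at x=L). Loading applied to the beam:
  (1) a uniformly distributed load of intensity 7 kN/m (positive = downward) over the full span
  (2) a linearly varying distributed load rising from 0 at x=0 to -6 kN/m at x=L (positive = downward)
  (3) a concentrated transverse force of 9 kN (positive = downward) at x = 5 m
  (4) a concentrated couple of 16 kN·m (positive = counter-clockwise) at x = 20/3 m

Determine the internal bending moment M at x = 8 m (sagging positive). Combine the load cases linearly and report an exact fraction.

Load 1 — uniform load w=7 kN/m over full span:
  M_1 = -w(L-x)²/2 = -7·(10-8)²/2 = -14 kN·m
Load 2 — triangular load w₀=-6 kN/m (0→w₀ over full span):
  M_2 = w₀Lx/2 - w₀L²/3 - w₀x³/(6L) = (-6)·10·8/2 - (-6)·10²/3 - (-6)·8³/(6·10) = 56/5 kN·m
Load 3 — point force P=9 kN at a=5 m (b=L-a=5):
  M_3 = 0  [x>a] = 0 kN·m
Load 4 — applied couple M₀=16 kN·m at a=20/3 m (b=L-a=10/3):
  M_4 = 0  [x>a] = 0 kN·m
Superposition: M = Σ M_i = -14/5 kN·m ≈ -2.800000 kN·m

M(8) = -14/5 kN·m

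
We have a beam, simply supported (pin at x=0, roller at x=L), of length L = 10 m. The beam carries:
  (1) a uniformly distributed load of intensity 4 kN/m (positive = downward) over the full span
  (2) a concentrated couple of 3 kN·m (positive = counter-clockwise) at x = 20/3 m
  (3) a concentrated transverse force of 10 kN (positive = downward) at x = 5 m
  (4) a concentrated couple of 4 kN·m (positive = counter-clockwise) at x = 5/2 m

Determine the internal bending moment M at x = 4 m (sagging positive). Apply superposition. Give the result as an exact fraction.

Load 1 — uniform load w=4 kN/m over full span:
  M_1 = wx(L-x)/2 = 4·4·(10-4)/2 = 48 kN·m
Load 2 — applied couple M₀=3 kN·m at a=20/3 m (b=L-a=10/3):
  M_2 = M₀x/L  [x≤a] = 3·4/10 = 6/5 kN·m
Load 3 — point force P=10 kN at a=5 m (b=L-a=5):
  M_3 = Pbx/L  [x≤a] = 10·5·4/10 = 20 kN·m
Load 4 — applied couple M₀=4 kN·m at a=5/2 m (b=L-a=15/2):
  M_4 = M₀x/L - M₀  [x>a] = 4·4/10 - 4 = -12/5 kN·m
Superposition: M = Σ M_i = 334/5 kN·m ≈ 66.800000 kN·m

M(4) = 334/5 kN·m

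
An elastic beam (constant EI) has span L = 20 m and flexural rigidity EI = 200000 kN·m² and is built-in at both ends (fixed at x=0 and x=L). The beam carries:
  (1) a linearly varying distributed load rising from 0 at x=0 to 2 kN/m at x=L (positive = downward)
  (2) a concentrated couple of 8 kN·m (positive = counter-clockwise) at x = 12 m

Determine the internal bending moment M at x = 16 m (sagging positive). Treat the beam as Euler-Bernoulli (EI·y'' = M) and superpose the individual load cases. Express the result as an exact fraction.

Load 1 — triangular load w₀=2 kN/m (0→w₀ over full span):
  M_1 = 3w₀Lx/20 - w₀L²/30 - w₀x³/(6L) = 3·2·20·16/20 - 2·20²/30 - 2·16³/(6·20) = 16/15 kN·m
Load 2 — applied couple M₀=8 kN·m at a=12 m (b=L-a=8):
  M_2 = R_Ax - M_A - M₀  [x>a] with R_A=72/125, M_A=64/25 = (72/125)·16 - (64/25) - 8 = -168/125 kN·m
Superposition: M = Σ M_i = -104/375 kN·m ≈ -0.277333 kN·m

M(16) = -104/375 kN·m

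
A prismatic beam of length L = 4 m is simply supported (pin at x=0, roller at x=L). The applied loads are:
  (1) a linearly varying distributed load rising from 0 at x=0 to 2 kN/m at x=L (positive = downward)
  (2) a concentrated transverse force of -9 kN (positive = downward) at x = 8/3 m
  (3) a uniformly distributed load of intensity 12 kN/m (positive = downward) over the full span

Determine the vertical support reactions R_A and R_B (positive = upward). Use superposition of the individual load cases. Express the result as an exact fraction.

Load 1 — triangular load w₀=2 kN/m (0→w₀ over full span):
  R_A = w₀L/6 = 2·4/6 = 4/3 kN
  R_B = w₀L/3 = 2·4/3 = 8/3 kN
Load 2 — point force P=-9 kN at a=8/3 m (b=L-a=4/3):
  R_A = Pb/L = (-9)·(4/3)/4 = -3 kN
  R_B = Pa/L = (-9)·(8/3)/4 = -6 kN
Load 3 — uniform load w=12 kN/m over full span:
  R_A = wL/2 = 12·4/2 = 24 kN
  R_B = wL/2 = 12·4/2 = 24 kN
Superposition: R_A = 67/3 kN, R_B = 62/3 kN

R_A = 67/3 kN, R_B = 62/3 kN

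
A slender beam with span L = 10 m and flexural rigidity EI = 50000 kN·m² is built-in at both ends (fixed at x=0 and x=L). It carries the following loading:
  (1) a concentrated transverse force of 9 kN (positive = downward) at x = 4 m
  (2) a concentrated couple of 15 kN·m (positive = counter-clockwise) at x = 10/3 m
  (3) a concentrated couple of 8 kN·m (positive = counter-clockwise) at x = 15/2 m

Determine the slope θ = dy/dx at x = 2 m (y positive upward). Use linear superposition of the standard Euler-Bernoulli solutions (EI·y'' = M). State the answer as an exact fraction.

Load 1 — point force P=9 kN at a=4 m (b=L-a=6):
  θ_1 = -Pb²x(2aL-(3a+b)x)/(2L³EI)  [x≤a] = -9·6²·2·(2·4·10-(3·4+6)·2)/(2·10³·50000) = -891/3125000 rad
Load 2 — applied couple M₀=15 kN·m at a=10/3 m (b=L-a=20/3):
  θ_2 = (R_Ax²/2 - M_Ax)/EI  [x≤a] with R_A=2, M_A=0 = (2·2²/2 - 0·2)/50000 = 1/12500 rad
Load 3 — applied couple M₀=8 kN·m at a=15/2 m (b=L-a=5/2):
  θ_3 = (R_Ax²/2 - M_Ax)/EI  [x≤a] with R_A=9/10, M_A=5/2 = ((9/10)·2²/2 - (5/2)·2)/50000 = -1/15625 rad
Superposition: θ = Σ θ_i = -841/3125000 rad ≈ -0.000269 rad

θ(2) = -841/3125000 rad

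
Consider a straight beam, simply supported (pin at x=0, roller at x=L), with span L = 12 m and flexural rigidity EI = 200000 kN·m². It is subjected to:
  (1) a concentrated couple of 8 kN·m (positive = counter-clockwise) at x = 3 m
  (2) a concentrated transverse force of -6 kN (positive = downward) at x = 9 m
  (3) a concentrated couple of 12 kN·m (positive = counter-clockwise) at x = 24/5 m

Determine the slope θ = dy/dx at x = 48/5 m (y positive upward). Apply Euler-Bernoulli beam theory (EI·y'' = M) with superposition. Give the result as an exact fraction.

θ(48/5) = -5497/20000000 rad

Load 1 — applied couple M₀=8 kN·m at a=3 m (b=L-a=9):
  θ_1 = (M₀x²/(2L)-M₀(x-a)+C₁)/EI  [x>a] with C₁=M₀(3b²-L²)/(6L)=11 = (8·(48/5)²/(2·12)-8·((48/5)-3)+11)/200000 = -277/5000000 rad
Load 2 — point force P=-6 kN at a=9 m (b=L-a=3):
  θ_2 = -Pa(2L²-6Lx+3x²+a²)/(6LEI)  [x>a] = -(-6)·9·(2·12²-6·12·(48/5)+3·(48/5)²+9²)/(6·12·200000) = -3429/20000000 rad
Load 3 — applied couple M₀=12 kN·m at a=24/5 m (b=L-a=36/5):
  θ_3 = (M₀x²/(2L)-M₀(x-a)+C₁)/EI  [x>a] with C₁=M₀(3b²-L²)/(6L)=48/25 = (12·(48/5)²/(2·12)-12·((48/5)-(24/5))+(48/25))/200000 = -3/62500 rad
Superposition: θ = Σ θ_i = -5497/20000000 rad ≈ -0.000275 rad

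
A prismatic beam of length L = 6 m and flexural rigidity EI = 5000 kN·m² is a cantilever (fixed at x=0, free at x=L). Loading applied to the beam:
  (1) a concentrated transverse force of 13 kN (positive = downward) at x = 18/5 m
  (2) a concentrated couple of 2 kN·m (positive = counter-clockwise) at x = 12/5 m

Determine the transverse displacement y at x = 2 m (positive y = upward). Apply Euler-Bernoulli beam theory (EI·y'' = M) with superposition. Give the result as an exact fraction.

y(2) = -271/18750 m

Load 1 — point force P=13 kN at a=18/5 m (b=L-a=12/5):
  y_1 = -Px²(3a-x)/(6EI)  [x≤a] = -13·2²·(3·(18/5)-2)/(6·5000) = -143/9375 m
Load 2 — applied couple M₀=2 kN·m at a=12/5 m (b=L-a=18/5):
  y_2 = M₀x²/(2EI)  [x≤a] = 2·2²/(2·5000) = 1/1250 m
Superposition: y = Σ y_i = -271/18750 m ≈ -0.014453 m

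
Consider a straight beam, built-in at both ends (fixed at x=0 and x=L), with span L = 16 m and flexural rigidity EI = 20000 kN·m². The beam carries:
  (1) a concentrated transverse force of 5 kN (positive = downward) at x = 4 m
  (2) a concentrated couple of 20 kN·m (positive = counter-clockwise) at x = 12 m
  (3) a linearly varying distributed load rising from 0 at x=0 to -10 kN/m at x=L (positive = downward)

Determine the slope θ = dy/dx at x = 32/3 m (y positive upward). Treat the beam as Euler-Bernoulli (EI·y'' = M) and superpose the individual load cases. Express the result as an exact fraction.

θ(32/3) = -2909/607500 rad

Load 1 — point force P=5 kN at a=4 m (b=L-a=12):
  θ_1 = Pa²(L-x)(2bL-(3b+a)(L-x))/(2L³EI)  [x>a] = 5·4²·(16-(32/3))·(2·12·16-(3·12+4)·(16-(32/3)))/(2·16³·20000) = 1/2250 rad
Load 2 — applied couple M₀=20 kN·m at a=12 m (b=L-a=4):
  θ_2 = (R_Ax²/2 - M_Ax)/EI  [x≤a] with R_A=45/32, M_A=25/4 = ((45/32)·(32/3)²/2 - (25/4)·(32/3))/20000 = 1/1500 rad
Load 3 — triangular load w₀=-10 kN/m (0→w₀ over full span):
  θ_3 = -w₀(2x(L-x)(L-2x)(x+2L)+x²(L-x)²)/(120LEI) = -(-10)·(2·(32/3)·(16-(32/3))·(16-2·(32/3))·((32/3)+2·16)+(32/3)²·(16-(32/3))²)/(120·16·20000) = -896/151875 rad
Superposition: θ = Σ θ_i = -2909/607500 rad ≈ -0.004788 rad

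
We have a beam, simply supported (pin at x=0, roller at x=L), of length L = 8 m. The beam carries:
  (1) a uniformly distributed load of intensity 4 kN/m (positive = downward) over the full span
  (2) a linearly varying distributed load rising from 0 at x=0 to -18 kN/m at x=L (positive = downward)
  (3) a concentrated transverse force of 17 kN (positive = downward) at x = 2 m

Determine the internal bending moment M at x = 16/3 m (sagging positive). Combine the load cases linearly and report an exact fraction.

M(16/3) = -94/3 kN·m

Load 1 — uniform load w=4 kN/m over full span:
  M_1 = wx(L-x)/2 = 4·(16/3)·(8-(16/3))/2 = 256/9 kN·m
Load 2 — triangular load w₀=-18 kN/m (0→w₀ over full span):
  M_2 = w₀Lx/6 - w₀x³/(6L) = (-18)·8·(16/3)/6 - (-18)·(16/3)³/(6·8) = -640/9 kN·m
Load 3 — point force P=17 kN at a=2 m (b=L-a=6):
  M_3 = Pa(L-x)/L  [x>a] = 17·2·(8-(16/3))/8 = 34/3 kN·m
Superposition: M = Σ M_i = -94/3 kN·m ≈ -31.333333 kN·m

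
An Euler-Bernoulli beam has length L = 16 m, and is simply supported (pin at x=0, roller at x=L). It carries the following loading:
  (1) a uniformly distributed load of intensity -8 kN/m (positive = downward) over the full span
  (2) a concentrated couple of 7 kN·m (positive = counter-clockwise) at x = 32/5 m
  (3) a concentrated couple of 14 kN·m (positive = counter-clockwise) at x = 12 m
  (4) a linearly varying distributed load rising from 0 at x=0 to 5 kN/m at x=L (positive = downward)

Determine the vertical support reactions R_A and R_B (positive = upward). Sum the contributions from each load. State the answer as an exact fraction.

R_A = -2369/48 kN, R_B = -1855/48 kN

Load 1 — uniform load w=-8 kN/m over full span:
  R_A = wL/2 = (-8)·16/2 = -64 kN
  R_B = wL/2 = (-8)·16/2 = -64 kN
Load 2 — applied couple M₀=7 kN·m at a=32/5 m (b=L-a=48/5):
  R_A = M₀/L = 7/16 kN
  R_B = -M₀/L = -7/16 kN
Load 3 — applied couple M₀=14 kN·m at a=12 m (b=L-a=4):
  R_A = M₀/L = 14/16 = 7/8 kN
  R_B = -M₀/L = -14/16 = -7/8 kN
Load 4 — triangular load w₀=5 kN/m (0→w₀ over full span):
  R_A = w₀L/6 = 5·16/6 = 40/3 kN
  R_B = w₀L/3 = 5·16/3 = 80/3 kN
Superposition: R_A = -2369/48 kN, R_B = -1855/48 kN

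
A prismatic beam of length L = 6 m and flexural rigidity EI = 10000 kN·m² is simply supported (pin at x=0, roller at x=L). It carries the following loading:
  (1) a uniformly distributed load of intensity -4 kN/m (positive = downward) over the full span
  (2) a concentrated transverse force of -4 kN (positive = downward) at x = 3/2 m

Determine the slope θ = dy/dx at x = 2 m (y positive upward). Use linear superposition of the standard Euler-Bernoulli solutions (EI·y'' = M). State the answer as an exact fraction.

θ(2) = 473/240000 rad

Load 1 — uniform load w=-4 kN/m over full span:
  θ_1 = -w(L³-6Lx²+4x³)/(24EI) = -(-4)·(6³-6·6·2²+4·2³)/(24·10000) = 13/7500 rad
Load 2 — point force P=-4 kN at a=3/2 m (b=L-a=9/2):
  θ_2 = -Pa(2L²-6Lx+3x²+a²)/(6LEI)  [x>a] = -(-4)·(3/2)·(2·6²-6·6·2+3·2²+(3/2)²)/(6·6·10000) = 19/80000 rad
Superposition: θ = Σ θ_i = 473/240000 rad ≈ 0.001971 rad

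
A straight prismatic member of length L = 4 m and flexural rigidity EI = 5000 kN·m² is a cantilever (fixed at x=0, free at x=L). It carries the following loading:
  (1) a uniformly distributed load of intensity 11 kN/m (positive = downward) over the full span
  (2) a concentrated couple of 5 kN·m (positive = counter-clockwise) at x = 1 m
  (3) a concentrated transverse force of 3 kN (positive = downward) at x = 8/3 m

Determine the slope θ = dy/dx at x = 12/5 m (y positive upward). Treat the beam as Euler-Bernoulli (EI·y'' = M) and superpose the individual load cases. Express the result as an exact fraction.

Load 1 — uniform load w=11 kN/m over full span:
  θ_1 = -wx(x²-3Lx+3L²)/(6EI) = -11·(12/5)·((12/5)²-3·4·(12/5)+3·4²)/(6·5000) = -1716/78125 rad
Load 2 — applied couple M₀=5 kN·m at a=1 m (b=L-a=3):
  θ_2 = M₀a/EI  [x>a] = 5·1/5000 = 1/1000 rad
Load 3 — point force P=3 kN at a=8/3 m (b=L-a=4/3):
  θ_3 = -Px(2a-x)/(2EI)  [x≤a] = -3·(12/5)·(2·(8/3)-(12/5))/(2·5000) = -33/15625 rad
Superposition: θ = Σ θ_i = -14423/625000 rad ≈ -0.023077 rad

θ(12/5) = -14423/625000 rad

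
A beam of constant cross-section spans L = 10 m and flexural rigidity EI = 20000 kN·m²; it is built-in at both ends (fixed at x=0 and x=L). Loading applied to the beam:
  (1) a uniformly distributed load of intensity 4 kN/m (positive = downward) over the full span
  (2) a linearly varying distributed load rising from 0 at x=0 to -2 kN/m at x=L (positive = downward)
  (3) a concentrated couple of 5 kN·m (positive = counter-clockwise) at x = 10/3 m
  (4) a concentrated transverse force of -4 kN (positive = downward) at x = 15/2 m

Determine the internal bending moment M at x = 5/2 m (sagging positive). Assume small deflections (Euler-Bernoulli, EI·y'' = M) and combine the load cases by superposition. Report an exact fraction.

M(5/2) = 35/6 kN·m

Load 1 — uniform load w=4 kN/m over full span:
  M_1 = wLx/2 - wL²/12 - wx²/2 = 4·10·(5/2)/2 - 4·10²/12 - 4·(5/2)²/2 = 25/6 kN·m
Load 2 — triangular load w₀=-2 kN/m (0→w₀ over full span):
  M_2 = 3w₀Lx/20 - w₀L²/30 - w₀x³/(6L) = 3·(-2)·10·(5/2)/20 - (-2)·10²/30 - (-2)·(5/2)³/(6·10) = -5/16 kN·m
Load 3 — applied couple M₀=5 kN·m at a=10/3 m (b=L-a=20/3):
  M_3 = R_Ax - M_A  [x≤a] with R_A=2/3, M_A=0 = (2/3)·(5/2) - 0 = 5/3 kN·m
Load 4 — point force P=-4 kN at a=15/2 m (b=L-a=5/2):
  M_4 = Pb²(3a+b)x/L³ - Pab²/L²  [x≤a] = (-4)·(5/2)²·(3·(15/2)+(5/2))·(5/2)/10³ - (-4)·(15/2)·(5/2)²/10² = 5/16 kN·m
Superposition: M = Σ M_i = 35/6 kN·m ≈ 5.833333 kN·m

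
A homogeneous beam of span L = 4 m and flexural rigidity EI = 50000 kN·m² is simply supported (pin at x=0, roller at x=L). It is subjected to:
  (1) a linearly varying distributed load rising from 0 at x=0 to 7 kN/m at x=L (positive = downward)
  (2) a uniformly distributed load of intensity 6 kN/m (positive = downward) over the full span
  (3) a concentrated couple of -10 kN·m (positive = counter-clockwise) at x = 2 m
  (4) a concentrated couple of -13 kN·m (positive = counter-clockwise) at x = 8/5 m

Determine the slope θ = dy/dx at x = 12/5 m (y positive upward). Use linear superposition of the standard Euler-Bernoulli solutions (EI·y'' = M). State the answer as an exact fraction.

θ(12/5) = 32957/281250000 rad

Load 1 — triangular load w₀=7 kN/m (0→w₀ over full span):
  θ_1 = -w₀(7L⁴-30L²x²+15x⁴)/(360LEI) = -7·(7·4⁴-30·4²·(12/5)²+15·(12/5)⁴)/(360·4·50000) = 812/17578125 rad
Load 2 — uniform load w=6 kN/m over full span:
  θ_2 = -w(L³-6Lx²+4x³)/(24EI) = -6·(4³-6·4·(12/5)²+4·(12/5)³)/(24·50000) = 37/390625 rad
Load 3 — applied couple M₀=-10 kN·m at a=2 m (b=L-a=2):
  θ_3 = (M₀x²/(2L)-M₀(x-a)+C₁)/EI  [x>a] with C₁=M₀(3b²-L²)/(6L)=5/3 = ((-10)·(12/5)²/(2·4)-(-10)·((12/5)-2)+(5/3))/50000 = -23/750000 rad
Load 4 — applied couple M₀=-13 kN·m at a=8/5 m (b=L-a=12/5):
  θ_4 = (M₀x²/(2L)-M₀(x-a)+C₁)/EI  [x>a] with C₁=M₀(3b²-L²)/(6L)=-52/75 = ((-13)·(12/5)²/(2·4)-(-13)·((12/5)-(8/5))+(-52/75))/50000 = 13/1875000 rad
Superposition: θ = Σ θ_i = 32957/281250000 rad ≈ 0.000117 rad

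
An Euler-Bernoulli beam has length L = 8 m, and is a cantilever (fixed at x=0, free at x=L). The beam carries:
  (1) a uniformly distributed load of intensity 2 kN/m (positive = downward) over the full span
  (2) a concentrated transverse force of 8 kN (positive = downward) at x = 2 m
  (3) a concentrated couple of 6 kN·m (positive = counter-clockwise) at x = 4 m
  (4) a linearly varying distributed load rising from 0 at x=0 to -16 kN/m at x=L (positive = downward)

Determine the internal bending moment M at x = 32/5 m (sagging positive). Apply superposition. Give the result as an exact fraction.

Load 1 — uniform load w=2 kN/m over full span:
  M_1 = -w(L-x)²/2 = -2·(8-(32/5))²/2 = -64/25 kN·m
Load 2 — point force P=8 kN at a=2 m (b=L-a=6):
  M_2 = 0  [x>a] = 0 kN·m
Load 3 — applied couple M₀=6 kN·m at a=4 m (b=L-a=4):
  M_3 = 0  [x>a] = 0 kN·m
Load 4 — triangular load w₀=-16 kN/m (0→w₀ over full span):
  M_4 = w₀Lx/2 - w₀L²/3 - w₀x³/(6L) = (-16)·8·(32/5)/2 - (-16)·8²/3 - (-16)·(32/5)³/(6·8) = 7168/375 kN·m
Superposition: M = Σ M_i = 6208/375 kN·m ≈ 16.554667 kN·m

M(32/5) = 6208/375 kN·m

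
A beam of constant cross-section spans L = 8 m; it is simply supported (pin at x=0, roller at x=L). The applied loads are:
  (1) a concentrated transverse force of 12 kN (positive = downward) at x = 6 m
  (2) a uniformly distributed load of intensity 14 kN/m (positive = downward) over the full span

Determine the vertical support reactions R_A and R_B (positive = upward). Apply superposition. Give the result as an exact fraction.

R_A = 59 kN, R_B = 65 kN

Load 1 — point force P=12 kN at a=6 m (b=L-a=2):
  R_A = Pb/L = 12·2/8 = 3 kN
  R_B = Pa/L = 12·6/8 = 9 kN
Load 2 — uniform load w=14 kN/m over full span:
  R_A = wL/2 = 14·8/2 = 56 kN
  R_B = wL/2 = 14·8/2 = 56 kN
Superposition: R_A = 59 kN, R_B = 65 kN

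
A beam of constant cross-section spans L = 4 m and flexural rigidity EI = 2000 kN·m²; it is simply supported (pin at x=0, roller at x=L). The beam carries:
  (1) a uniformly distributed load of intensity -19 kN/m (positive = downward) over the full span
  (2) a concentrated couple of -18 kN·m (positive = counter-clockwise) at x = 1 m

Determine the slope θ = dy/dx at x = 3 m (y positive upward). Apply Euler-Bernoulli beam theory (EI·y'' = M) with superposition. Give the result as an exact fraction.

θ(3) = -41/3000 rad

Load 1 — uniform load w=-19 kN/m over full span:
  θ_1 = -w(L³-6Lx²+4x³)/(24EI) = -(-19)·(4³-6·4·3²+4·3³)/(24·2000) = -209/12000 rad
Load 2 — applied couple M₀=-18 kN·m at a=1 m (b=L-a=3):
  θ_2 = (M₀x²/(2L)-M₀(x-a)+C₁)/EI  [x>a] with C₁=M₀(3b²-L²)/(6L)=-33/4 = ((-18)·3²/(2·4)-(-18)·(3-1)+(-33/4))/2000 = 3/800 rad
Superposition: θ = Σ θ_i = -41/3000 rad ≈ -0.013667 rad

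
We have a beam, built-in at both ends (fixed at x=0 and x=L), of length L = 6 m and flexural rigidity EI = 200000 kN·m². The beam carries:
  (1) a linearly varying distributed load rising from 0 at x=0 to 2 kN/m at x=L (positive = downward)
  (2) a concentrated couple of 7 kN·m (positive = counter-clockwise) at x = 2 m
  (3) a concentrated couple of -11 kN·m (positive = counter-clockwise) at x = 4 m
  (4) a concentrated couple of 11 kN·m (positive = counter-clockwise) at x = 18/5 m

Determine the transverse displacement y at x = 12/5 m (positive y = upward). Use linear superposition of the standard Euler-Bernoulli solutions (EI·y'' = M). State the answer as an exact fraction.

y(12/5) = 7117/1562500000 m

Load 1 — triangular load w₀=2 kN/m (0→w₀ over full span):
  y_1 = -w₀x²(L-x)²(x+2L)/(120LEI) = -2·(12/5)²·(6-(12/5))²·((12/5)+2·6)/(120·6·200000) = -729/48828125 m
Load 2 — applied couple M₀=7 kN·m at a=2 m (b=L-a=4):
  y_2 = (R_Ax³/6 - M_Ax²/2 - M₀(x-a)²/2)/EI  [x>a] with R_A=14/9, M_A=0 = ((14/9)·(12/5)³/6 - 0·(12/5)²/2 - 7·((12/5)-2)²/2)/200000 = 189/12500000 m
Load 3 — applied couple M₀=-11 kN·m at a=4 m (b=L-a=2):
  y_3 = (R_Ax³/6 - M_Ax²/2)/EI  [x≤a] with R_A=-22/9, M_A=-11/3 = ((-22/9)·(12/5)³/6 - (-11/3)·(12/5)²/2)/200000 = 77/3125000 m
Load 4 — applied couple M₀=11 kN·m at a=18/5 m (b=L-a=12/5):
  y_4 = (R_Ax³/6 - M_Ax²/2)/EI  [x≤a] with R_A=66/25, M_A=88/25 = ((66/25)·(12/5)³/6 - (88/25)·(12/5)²/2)/200000 = -198/9765625 m
Superposition: y = Σ y_i = 7117/1562500000 m ≈ 0.000005 m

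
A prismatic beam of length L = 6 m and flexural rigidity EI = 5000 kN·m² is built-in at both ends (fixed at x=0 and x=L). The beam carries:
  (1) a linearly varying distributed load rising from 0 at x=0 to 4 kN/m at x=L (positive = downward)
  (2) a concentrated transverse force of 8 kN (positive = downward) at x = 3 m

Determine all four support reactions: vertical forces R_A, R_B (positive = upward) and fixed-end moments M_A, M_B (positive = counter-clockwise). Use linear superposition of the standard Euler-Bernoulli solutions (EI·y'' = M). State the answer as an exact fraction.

R_A = 38/5 kN, M_A = 54/5 kN·m, R_B = 62/5 kN, M_B = -66/5 kN·m

Load 1 — triangular load w₀=4 kN/m (0→w₀ over full span):
  R_A = 3w₀L/20 = 3·4·6/20 = 18/5 kN
  M_A = w₀L²/30 = 4·6²/30 = 24/5 kN·m
  R_B = 7w₀L/20 = 7·4·6/20 = 42/5 kN
  M_B = -w₀L²/20 = -4·6²/20 = -36/5 kN·m
Load 2 — point force P=8 kN at a=3 m (b=L-a=3):
  R_A = Pb²(3a+b)/L³ = 8·3²·(3·3+3)/6³ = 4 kN
  M_A = Pab²/L² = 8·3·3²/6² = 6 kN·m
  R_B = Pa²(a+3b)/L³ = 8·3²·(3+3·3)/6³ = 4 kN
  M_B = -Pa²b/L² = -8·3²·3/6² = -6 kN·m
Superposition: R_A = 38/5 kN, M_A = 54/5 kN·m, R_B = 62/5 kN, M_B = -66/5 kN·m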